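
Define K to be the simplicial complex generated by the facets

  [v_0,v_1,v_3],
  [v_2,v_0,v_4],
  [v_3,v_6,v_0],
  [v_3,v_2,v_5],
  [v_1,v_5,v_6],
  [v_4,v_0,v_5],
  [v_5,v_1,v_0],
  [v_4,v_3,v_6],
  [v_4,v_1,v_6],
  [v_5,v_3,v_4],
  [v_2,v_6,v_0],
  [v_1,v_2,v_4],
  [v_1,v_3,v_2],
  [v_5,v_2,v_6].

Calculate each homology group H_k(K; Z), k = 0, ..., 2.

H_0 ≅ Z,  H_1 ≅ Z^2,  H_2 ≅ Z.

We work with the vertex ordering v_0 < v_1 < v_2 < v_3 < v_4 < v_5 < v_6. The simplices of K, each written with vertices in increasing order, are:

  0-simplices (7): [v_0], [v_1], [v_2], [v_3], [v_4], [v_5], [v_6]
  1-simplices (21): (21 of them)
  2-simplices (14): (14 of them)

Hence C_0 ≅ Z^7, C_1 ≅ Z^21, C_2 ≅ Z^14.

Boundary ∂_1: C_1 → C_0 maps an edge to its endpoints' difference, ∂[p,q] = q − p.
The resulting 7×21 matrix has rank 6, and its Smith normal form has invariant factors (1,1,1,1,1,1).

∂_2: C_2 → C_1 maps a triangle to the signed sum of its edges. For instance
  ∂[v_1,v_4,v_6] = [v_4,v_6] − [v_1,v_6] + [v_1,v_4],
  ∂[v_1,v_5,v_6] = [v_5,v_6] − [v_1,v_6] + [v_1,v_5].
This gives a 21×14 integer matrix of rank 13; reducing to Smith normal form yields diagonal entries (1,1,1,1,1,1,1,1,1,1,1,1,1).

Reading off H_k = ker ∂_k / im ∂_{k+1}:

  H_0: rank C_0 − rank ∂_1 = 7 − 6 = 1, and the invariant factors of ∂_1 are all 1, so H_0 ≅ Z.
  H_1: rank ker ∂_1 − rank ∂_2 = (21 − 6) − 13 = 2, and the invariant factors of ∂_2 are all 1, so H_1 ≅ Z^2.
  H_2: rank ker ∂_2 − rank ∂_3 = (14 − 13) − 0 = 1, and there is no ∂_3, so H_2 ≅ Z.

As a check, the Euler characteristic is 7 − 21 + 14 = 0, which agrees with 1 − 2 + 1 = 0.
(K is a triangulation of the torus T^2.)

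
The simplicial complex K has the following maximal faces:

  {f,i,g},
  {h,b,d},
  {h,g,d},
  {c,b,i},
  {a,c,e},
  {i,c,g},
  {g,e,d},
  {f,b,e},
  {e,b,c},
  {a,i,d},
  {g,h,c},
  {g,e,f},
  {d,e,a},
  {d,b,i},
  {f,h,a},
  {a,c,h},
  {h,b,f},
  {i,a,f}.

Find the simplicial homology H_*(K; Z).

H_0 = Z,  H_1 = Z^2,  H_2 = Z.

Take the total order a < b < c < d < e < f < g < h < i on the vertex set. Then K (dimension 2) consists of the simplices:

  0-simplices (9): a, b, c, d, e, f, g, h, i
  1-simplices (27): ac, ad, ae, af, ah, ai, bc, bd, be, bf, bh, bi, ce, cg, ch, ci, de, dg, dh, di, ef, eg, fg, fh, fi, gh, gi
  2-simplices (18): ace, ach, ade, adi, afh, afi, bce, bci, bdh, bdi, bef, bfh, cgh, cgi, deg, dgh, efg, fgi

Hence C_0 ≅ Z^9, C_1 ≅ Z^27, C_2 ≅ Z^18.

Boundary ∂_1: C_1 → C_0 maps an edge to its endpoints' difference, ∂[p,q] = q − p.
The resulting 9×27 matrix has rank 8, and its Smith normal form has invariant factors (1,1,1,1,1,1,1,1).

∂_2: C_2 → C_1 sends each 2-simplex [p,q,r] to [q,r] − [p,r] + [p,q]. For instance
  ∂bdi = di − bi + bd,
  ∂cgh = gh − ch + cg.
This gives a 27×18 integer matrix of rank 17; reducing to Smith normal form yields diagonal entries (1,1,1,1,1,1,1,1,1,1,1,1,1,1,1,1,1).

Now H_k = ker ∂_k / im ∂_{k+1}, so:

  H_0: rank C_0 − rank ∂_1 = 9 − 8 = 1, and the invariant factors of ∂_1 are all 1, so H_0 ≅ Z.
  H_1: rank ker ∂_1 − rank ∂_2 = (27 − 8) − 17 = 2, and the invariant factors of ∂_2 are all 1, so H_1 ≅ Z^2.
  H_2: rank ker ∂_2 − rank ∂_3 = (18 − 17) − 0 = 1, and there is no ∂_3, so H_2 ≅ Z.

As a check, the Euler characteristic is 9 − 27 + 18 = 0, which agrees with 1 − 2 + 1 = 0.
(K is a triangulation of the torus T^2.)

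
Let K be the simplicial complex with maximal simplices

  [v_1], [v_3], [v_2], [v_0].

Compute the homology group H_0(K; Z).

H_0 ≅ Z^4.

K has 4 vertices.
rank ∂_0 = 0, rank ∂_1 = 0 ⇒ b_0 = 4 − 0 − 0 = 4. So H_0 = Z^4.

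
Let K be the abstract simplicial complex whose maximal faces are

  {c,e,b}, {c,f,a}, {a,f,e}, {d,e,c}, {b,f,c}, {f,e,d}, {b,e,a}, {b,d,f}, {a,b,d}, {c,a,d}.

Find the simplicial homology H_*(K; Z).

H_0 = Z,  H_1 = Z/2,  H_2 = 0.

Take the total order a < b < c < d < e < f on the vertex set. Then K (dimension 2) consists of the simplices:

  0-simplices (6): a, b, c, d, e, f
  1-simplices (15): ab, ac, ad, ae, af, bc, bd, be, bf, cd, ce, cf, de, df, ef
  2-simplices (10): abd, abe, acd, acf, aef, bce, bcf, bdf, cde, def

so the chain groups are C_0 ≅ Z^6, C_1 ≅ Z^15, C_2 ≅ Z^10.

The boundary map ∂_1: C_1 → C_0 maps an edge to its endpoints' difference, ∂[p,q] = q − p. For instance
  ∂ac = c − a.
The resulting 6×15 matrix has rank 5, and its Smith normal form has invariant factors (1,1,1,1,1).

Boundary ∂_2: C_2 → C_1 acts by ∂[p,q,r] = [q,r] − [p,r] + [p,q]. For instance
  ∂abe = be − ae + ab,
  ∂aef = ef − af + ae.
This gives a 15×10 integer matrix of rank 10; reducing to Smith normal form yields diagonal entries (1,1,1,1,1,1,1,1,1,2).

Now H_k = ker ∂_k / im ∂_{k+1}, so:

  H_0: rank C_0 − rank ∂_1 = 6 − 5 = 1, and the invariant factors of ∂_1 are all 1, so H_0 = Z.
  H_1: rank ker ∂_1 − rank ∂_2 = (15 − 5) − 10 = 0, and ∂_2 has invariant factor 2 > 1, so H_1 = Z/2.
  H_2: rank ker ∂_2 − rank ∂_3 = (10 − 10) − 0 = 0, and there is no ∂_3, so H_2 = 0.

As a check, the Euler characteristic is 6 − 15 + 10 = 1, which agrees with 1 − 0 + 0 = 1.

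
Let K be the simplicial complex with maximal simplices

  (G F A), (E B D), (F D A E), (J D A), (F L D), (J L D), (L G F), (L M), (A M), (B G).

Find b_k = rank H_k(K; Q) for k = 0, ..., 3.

We work with the vertex ordering A < B < D < E < F < G < J < L < M. The simplices of K, each written with vertices in increasing order, are:

  0-simplices (9): A, B, D, E, F, G, J, L, M
  1-simplices (19): AD, AE, AF, AG, AJ, AM, BD, BE, BG, DE, DF, DJ, DL, EF, FG, FL, GL, JL, LM
  2-simplices (10): ADE, ADF, ADJ, AEF, AFG, BDE, DEF, DFL, DJL, FGL
  3-simplices (1): ADEF

Hence C_0 ≅ Z^9, C_1 ≅ Z^19, C_2 ≅ Z^10, C_3 ≅ Z^1.

Boundary ∂_1: C_1 → C_0 sends each edge [p,q] (with p < q) to q − p. For instance
  ∂GL = L − G.
The 9×19 boundary matrix has rank 8 and Smith normal form diag(1,1,1,1,1,1,1,1).

Boundary ∂_2: C_2 → C_1 maps a triangle to the signed sum of its edges. For instance
  ∂BDE = DE − BE + BD,
  ∂DFL = FL − DL + DF.
The 19×10 boundary matrix has rank 9 and Smith normal form diag(1,1,1,1,1,1,1,1,1).

Boundary ∂_3: C_3 → C_2 sends each 3-simplex σ to the alternating sum Σ_i (−1)^i (σ with its i-th vertex removed). For instance
  ∂ADEF = DEF − AEF + ADF − ADE.
As a 10×1 matrix over Z this has rank 1, with invariant factors (1).

From H_k ≅ ker(∂_k) / im(∂_{k+1}) we obtain:

  H_0: rank C_0 − rank ∂_1 = 9 − 8 = 1, and the invariant factors of ∂_1 are all 1, so H_0 ≅ Z.
  H_1: rank ker ∂_1 − rank ∂_2 = (19 − 8) − 9 = 2, and the invariant factors of ∂_2 are all 1, so H_1 ≅ Z^2.
  H_2: rank ker ∂_2 − rank ∂_3 = (10 − 9) − 1 = 0, and the invariant factors of ∂_3 are all 1, so H_2 ≅ 0.
  H_3: rank ker ∂_3 − rank ∂_4 = (1 − 1) − 0 = 0, and there is no ∂_4, so H_3 ≅ 0.

Hence the Betti numbers are b_0 = 1, b_1 = 2, b_2 = 0, b_3 = 0.

b_0 = 1, b_1 = 2, b_2 = 0, b_3 = 0.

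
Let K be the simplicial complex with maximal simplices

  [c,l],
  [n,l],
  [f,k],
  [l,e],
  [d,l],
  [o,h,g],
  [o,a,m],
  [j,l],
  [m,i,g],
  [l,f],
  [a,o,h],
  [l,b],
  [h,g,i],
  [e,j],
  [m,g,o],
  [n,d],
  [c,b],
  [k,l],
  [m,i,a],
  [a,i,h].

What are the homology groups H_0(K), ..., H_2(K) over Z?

Order the vertices as a < b < c < d < e < f < g < h < i < j < k < l < m < n < o. Listing each simplex with vertices in this order, K has dimension 2 with simplices:

  0-simplices (15): a, b, c, d, e, f, g, h, i, j, k, l, m, n, o
  1-simplices (24): ah, ai, am, ao, bc, bl, cl, dl, dn, ej, el, fk, fl, gh, gi, gm, go, hi, ho, im, jl, kl, ln, mo
  2-simplices (8): ahi, aho, aim, amo, ghi, gho, gim, gmo

giving chain groups C_0 ≅ Z^15, C_1 ≅ Z^24, C_2 ≅ Z^8.

∂_1: C_1 → C_0 sends each edge [p,q] (with p < q) to q − p. For instance
  ∂dl = l − d.
The 15×24 boundary matrix has rank 13 and Smith normal form diag(1,1,1,1,1,1,1,1,1,1,1,1,1).

The boundary map ∂_2: C_2 → C_1 maps a triangle to the signed sum of its edges. For instance
  ∂aho = ho − ao + ah,
  ∂aim = im − am + ai.
As a 24×8 matrix over Z this has rank 7, with invariant factors (1,1,1,1,1,1,1).

From H_k ≅ ker(∂_k) / im(∂_{k+1}) we obtain:

  H_0: rank C_0 − rank ∂_1 = 15 − 13 = 2, and the invariant factors of ∂_1 are all 1, so H_0 ≅ Z^2.
  H_1: rank ker ∂_1 − rank ∂_2 = (24 − 13) − 7 = 4, and the invariant factors of ∂_2 are all 1, so H_1 ≅ Z^4.
  H_2: rank ker ∂_2 − rank ∂_3 = (8 − 7) − 0 = 1, and there is no ∂_3, so H_2 ≅ Z.

H_0 = Z^2,  H_1 = Z^4,  H_2 = Z.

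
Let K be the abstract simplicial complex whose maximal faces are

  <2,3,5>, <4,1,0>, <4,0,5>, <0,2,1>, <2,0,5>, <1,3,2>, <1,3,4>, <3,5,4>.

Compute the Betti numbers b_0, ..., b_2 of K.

b_0 = 1, b_1 = 0, b_2 = 1.

Order the vertices as 0 < 1 < 2 < 3 < 4 < 5. Listing each simplex with vertices in this order, K has dimension 2 with simplices:

  0-simplices (6): [0], [1], [2], [3], [4], [5]
  1-simplices (12): [0,1], [0,2], [0,4], [0,5], [1,2], [1,3], [1,4], [2,3], [2,5], [3,4], [3,5], [4,5]
  2-simplices (8): [0,1,2], [0,1,4], [0,2,5], [0,4,5], [1,2,3], [1,3,4], [2,3,5], [3,4,5]

Hence C_0 ≅ Z^6, C_1 ≅ Z^12, C_2 ≅ Z^8.

Boundary ∂_1: C_1 → C_0 sends each edge [p,q] (with p < q) to q − p.
The 6×12 boundary matrix has rank 5 and Smith normal form diag(1,1,1,1,1).

∂_2: C_2 → C_1 acts by ∂[p,q,r] = [q,r] − [p,r] + [p,q]. For instance
  ∂[0,4,5] = [4,5] − [0,5] + [0,4],
  ∂[0,2,5] = [2,5] − [0,5] + [0,2].
The resulting 12×8 matrix has rank 7, and its Smith normal form has invariant factors (1,1,1,1,1,1,1).

Reading off H_k = ker ∂_k / im ∂_{k+1}:

  H_0: rank C_0 − rank ∂_1 = 6 − 5 = 1, and the invariant factors of ∂_1 are all 1, so H_0 ≅ Z.
  H_1: rank ker ∂_1 − rank ∂_2 = (12 − 5) − 7 = 0, and the invariant factors of ∂_2 are all 1, so H_1 ≅ 0.
  H_2: rank ker ∂_2 − rank ∂_3 = (8 − 7) − 0 = 1, and there is no ∂_3, so H_2 ≅ Z.

(K is a triangulation of the 2-sphere S^2.)

Hence the Betti numbers are b_0 = 1, b_1 = 0, b_2 = 1.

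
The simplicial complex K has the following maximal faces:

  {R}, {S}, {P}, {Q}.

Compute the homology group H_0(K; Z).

We work with the vertex ordering P < Q < R < S. The simplices of K, each written with vertices in increasing order, are:

  0-simplices (4): P, Q, R, S

giving chain groups C_0 ≅ Z^4.

Now H_k = ker ∂_k / im ∂_{k+1}, so:

  H_0: rank C_0 − rank ∂_1 = 4 − 0 = 4, and there is no ∂_1, so H_0 ≅ Z^4.

H_0 = Z^4.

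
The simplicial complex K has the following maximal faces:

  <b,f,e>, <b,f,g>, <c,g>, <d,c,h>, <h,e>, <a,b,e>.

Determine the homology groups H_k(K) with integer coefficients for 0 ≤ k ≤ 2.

K has 8 vertices, 12 edges, 4 triangles.
rank ∂_0 = 0, rank ∂_1 = 7 ⇒ b_0 = 8 − 0 − 7 = 1; all invariant factors of ∂_1 are 1 so no torsion. So H_0 ≅ Z.
rank ∂_1 = 7, rank ∂_2 = 4 ⇒ b_1 = 12 − 7 − 4 = 1; all invariant factors of ∂_2 are 1 so no torsion. So H_1 ≅ Z.
rank ∂_2 = 4, rank ∂_3 = 0 ⇒ b_2 = 4 − 4 − 0 = 0. So H_2 ≅ 0.

H_0 ≅ Z,  H_1 ≅ Z,  H_2 = 0.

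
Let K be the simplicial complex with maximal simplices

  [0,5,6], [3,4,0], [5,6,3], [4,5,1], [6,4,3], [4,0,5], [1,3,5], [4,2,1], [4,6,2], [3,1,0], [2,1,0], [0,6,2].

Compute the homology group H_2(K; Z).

H_2 ≅ 0.

We work with the vertex ordering 0 < 1 < 2 < 3 < 4 < 5 < 6. The simplices of K, each written with vertices in increasing order, are:

  0-simplices (7): [0], [1], [2], [3], [4], [5], [6]
  1-simplices (18): [0,1], [0,2], [0,3], [0,4], [0,5], [0,6], [1,2], [1,3], [1,4], [1,5], [2,4], [2,6], [3,4], [3,5], [3,6], [4,5], [4,6], [5,6]
  2-simplices (12): [0,1,2], [0,1,3], [0,2,6], [0,3,4], [0,4,5], [0,5,6], [1,2,4], [1,3,5], [1,4,5], [2,4,6], [3,4,6], [3,5,6]

so the chain groups are C_0 ≅ Z^7, C_1 ≅ Z^18, C_2 ≅ Z^12.

The boundary map ∂_1: C_1 → C_0 sends each edge [p,q] (with p < q) to q − p.
The resulting 7×18 matrix has rank 6, and its Smith normal form has invariant factors (1,1,1,1,1,1).

The boundary map ∂_2: C_2 → C_1 sends each 2-simplex [p,q,r] to [q,r] − [p,r] + [p,q]. For instance
  ∂[0,2,6] = [2,6] − [0,6] + [0,2],
  ∂[1,4,5] = [4,5] − [1,5] + [1,4].
This gives a 18×12 integer matrix of rank 12; reducing to Smith normal form yields diagonal entries (1,1,1,1,1,1,1,1,1,1,1,2).

From H_k ≅ ker(∂_k) / im(∂_{k+1}) we obtain:

  H_2: rank ker ∂_2 − rank ∂_3 = (12 − 12) − 0 = 0, and there is no ∂_3, so H_2 = 0.

(K is a triangulation of the real projective plane RP^2.)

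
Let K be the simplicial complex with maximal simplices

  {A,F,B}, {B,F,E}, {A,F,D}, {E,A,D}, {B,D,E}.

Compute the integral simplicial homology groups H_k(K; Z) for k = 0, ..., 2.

H_0 ≅ Z,  H_1 ≅ Z,  H_2 = 0.

Fix the vertex order A < B < D < E < F and write every simplex with vertices in increasing order. Then dim K = 2 and the simplices of K are:

  0-simplices (5): A, B, D, E, F
  1-simplices (10): AB, AD, AE, AF, BD, BE, BF, DE, DF, EF
  2-simplices (5): ABF, ADE, ADF, BDE, BEF

so the chain groups are C_0 ≅ Z^5, C_1 ≅ Z^10, C_2 ≅ Z^5.

The boundary map ∂_1: C_1 → C_0 sends each edge [p,q] (with p < q) to q − p. For instance
  ∂EF = F − E.
As a 5×10 matrix over Z this has rank 4, with invariant factors (1,1,1,1).

∂_2: C_2 → C_1 maps a triangle to the signed sum of its edges. For instance
  ∂BDE = DE − BE + BD,
  ∂ABF = BF − AF + AB.
The resulting 10×5 matrix has rank 5, and its Smith normal form has invariant factors (1,1,1,1,1).

Now H_k = ker ∂_k / im ∂_{k+1}, so:

  H_0: rank C_0 − rank ∂_1 = 5 − 4 = 1, and the invariant factors of ∂_1 are all 1, so H_0 ≅ Z.
  H_1: rank ker ∂_1 − rank ∂_2 = (10 − 4) − 5 = 1, and the invariant factors of ∂_2 are all 1, so H_1 ≅ Z.
  H_2: rank ker ∂_2 − rank ∂_3 = (5 − 5) − 0 = 0, and there is no ∂_3, so H_2 ≅ 0.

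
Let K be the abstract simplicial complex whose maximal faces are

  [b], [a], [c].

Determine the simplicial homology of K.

We work with the vertex ordering a < b < c. The simplices of K, each written with vertices in increasing order, are:

  0-simplices (3): a, b, c

giving chain groups C_0 ≅ Z^3.

Reading off H_k = ker ∂_k / im ∂_{k+1}:

  H_0: rank C_0 − rank ∂_1 = 3 − 0 = 3, and there is no ∂_1, so H_0 = Z^3.

H_0 ≅ Z^3.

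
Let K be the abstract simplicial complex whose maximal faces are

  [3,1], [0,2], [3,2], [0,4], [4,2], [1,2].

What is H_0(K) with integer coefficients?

H_0 ≅ Z.

Take the total order 0 < 1 < 2 < 3 < 4 on the vertex set. Then K (dimension 1) consists of the simplices:

  0-simplices (5): [0], [1], [2], [3], [4]
  1-simplices (6): [0,2], [0,4], [1,2], [1,3], [2,3], [2,4]

Hence C_0 ≅ Z^5, C_1 ≅ Z^6.

∂_1: C_1 → C_0 maps an edge to its endpoints' difference, ∂[p,q] = q − p.
This gives a 5×6 integer matrix of rank 4; reducing to Smith normal form yields diagonal entries (1,1,1,1).

Now H_k = ker ∂_k / im ∂_{k+1}, so:

  H_0: rank C_0 − rank ∂_1 = 5 − 4 = 1, and the invariant factors of ∂_1 are all 1, so H_0 = Z.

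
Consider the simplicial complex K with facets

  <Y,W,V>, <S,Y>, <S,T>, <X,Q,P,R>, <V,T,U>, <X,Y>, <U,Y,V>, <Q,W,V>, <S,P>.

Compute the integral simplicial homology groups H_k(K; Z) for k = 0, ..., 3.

K has 10 vertices, 19 edges, 8 triangles, 1 3-simplex.
rank ∂_0 = 0, rank ∂_1 = 9 ⇒ b_0 = 10 − 0 − 9 = 1; all invariant factors of ∂_1 are 1 so no torsion. So H_0 = Z.
rank ∂_1 = 9, rank ∂_2 = 7 ⇒ b_1 = 19 − 9 − 7 = 3; all invariant factors of ∂_2 are 1 so no torsion. So H_1 = Z^3.
rank ∂_2 = 7, rank ∂_3 = 1 ⇒ b_2 = 8 − 7 − 1 = 0; all invariant factors of ∂_3 are 1 so no torsion. So H_2 = 0.
rank ∂_3 = 1, rank ∂_4 = 0 ⇒ b_3 = 1 − 1 − 0 = 0. So H_3 = 0.

H_0 = Z,  H_1 = Z^3,  H_2 = 0,  H_3 = 0.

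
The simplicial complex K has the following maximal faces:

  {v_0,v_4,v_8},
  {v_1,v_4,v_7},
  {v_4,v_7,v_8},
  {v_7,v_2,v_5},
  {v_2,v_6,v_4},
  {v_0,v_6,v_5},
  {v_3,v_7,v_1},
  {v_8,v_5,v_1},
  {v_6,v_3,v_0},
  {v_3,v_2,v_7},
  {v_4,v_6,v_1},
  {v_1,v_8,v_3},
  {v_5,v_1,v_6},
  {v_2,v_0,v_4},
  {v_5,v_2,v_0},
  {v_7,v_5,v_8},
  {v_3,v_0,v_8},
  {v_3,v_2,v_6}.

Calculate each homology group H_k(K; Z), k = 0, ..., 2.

H_0 ≅ Z,  H_1 ≅ Z ⊕ Z/2,  H_2 = 0.

Fix the vertex order v_0 < v_1 < v_2 < v_3 < v_4 < v_5 < v_6 < v_7 < v_8 and write every simplex with vertices in increasing order. Then dim K = 2 and the simplices of K are:

  0-simplices (9): [v_0], [v_1], [v_2], [v_3], [v_4], [v_5], [v_6], [v_7], [v_8]
  1-simplices (27): (27 of them)
  2-simplices (18): (18 of them)

giving chain groups C_0 ≅ Z^9, C_1 ≅ Z^27, C_2 ≅ Z^18.

The boundary map ∂_1: C_1 → C_0 is given by ∂[p,q] = [q] − [p].
This gives a 9×27 integer matrix of rank 8; reducing to Smith normal form yields diagonal entries (1,1,1,1,1,1,1,1).

Boundary ∂_2: C_2 → C_1 acts by ∂[p,q,r] = [q,r] − [p,r] + [p,q]. For instance
  ∂[v_1,v_3,v_8] = [v_3,v_8] − [v_1,v_8] + [v_1,v_3],
  ∂[v_1,v_3,v_7] = [v_3,v_7] − [v_1,v_7] + [v_1,v_3].
The resulting 27×18 matrix has rank 18, and its Smith normal form has invariant factors (1,1,1,1,1,1,1,1,1,1,1,1,1,1,1,1,1,2).

Computing H_k = (kernel of ∂_k) / (image of ∂_{k+1}):

  H_0: rank C_0 − rank ∂_1 = 9 − 8 = 1, and the invariant factors of ∂_1 are all 1, so H_0 ≅ Z.
  H_1: rank ker ∂_1 − rank ∂_2 = (27 − 8) − 18 = 1, and ∂_2 has invariant factor 2 > 1, so H_1 ≅ Z ⊕ Z/2.
  H_2: rank ker ∂_2 − rank ∂_3 = (18 − 18) − 0 = 0, and there is no ∂_3, so H_2 ≅ 0.

As a check, the Euler characteristic is 9 − 27 + 18 = 0, which agrees with 1 − 1 + 0 = 0.
(K is a triangulation of the Klein bottle.)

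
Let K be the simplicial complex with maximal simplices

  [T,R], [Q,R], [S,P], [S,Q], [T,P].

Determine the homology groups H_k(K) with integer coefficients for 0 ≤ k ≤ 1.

H_0 = Z,  H_1 = Z.

Fix the vertex order P < Q < R < S < T and write every simplex with vertices in increasing order. Then dim K = 1 and the simplices of K are:

  0-simplices (5): P, Q, R, S, T
  1-simplices (5): PS, PT, QR, QS, RT

giving chain groups C_0 ≅ Z^5, C_1 ≅ Z^5.

∂_1: C_1 → C_0 maps an edge to its endpoints' difference, ∂[p,q] = q − p. For instance
  ∂QR = R − Q.
As a 5×5 matrix over Z this has rank 4, with invariant factors (1,1,1,1).

Reading off H_k = ker ∂_k / im ∂_{k+1}:

  H_0: rank C_0 − rank ∂_1 = 5 − 4 = 1, and the invariant factors of ∂_1 are all 1, so H_0 = Z.
  H_1: rank ker ∂_1 − rank ∂_2 = (5 − 4) − 0 = 1, and there is no ∂_2, so H_1 = Z.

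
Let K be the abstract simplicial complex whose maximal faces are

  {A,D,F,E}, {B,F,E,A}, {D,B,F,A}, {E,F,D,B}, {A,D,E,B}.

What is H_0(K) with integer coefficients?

We work with the vertex ordering A < B < D < E < F. The simplices of K, each written with vertices in increasing order, are:

  0-simplices (5): A, B, D, E, F
  1-simplices (10): AB, AD, AE, AF, BD, BE, BF, DE, DF, EF
  2-simplices (10): ABD, ABE, ABF, ADE, ADF, AEF, BDE, BDF, BEF, DEF
  3-simplices (5): ABDE, ABDF, ABEF, ADEF, BDEF

so the chain groups are C_0 ≅ Z^5, C_1 ≅ Z^10, C_2 ≅ Z^10, C_3 ≅ Z^5.

The boundary map ∂_1: C_1 → C_0 maps an edge to its endpoints' difference, ∂[p,q] = q − p.
The resulting 5×10 matrix has rank 4, and its Smith normal form has invariant factors (1,1,1,1).

∂_2: C_2 → C_1 acts by ∂[p,q,r] = [q,r] − [p,r] + [p,q]. For instance
  ∂DEF = EF − DF + DE,
  ∂AEF = EF − AF + AE.
The resulting 10×10 matrix has rank 6, and its Smith normal form has invariant factors (1,1,1,1,1,1).

Boundary ∂_3: C_3 → C_2 sends each 3-simplex σ to the alternating sum Σ_i (−1)^i (σ with its i-th vertex removed). For instance
  ∂BDEF = DEF − BEF + BDF − BDE,
  ∂ADEF = DEF − AEF + ADF − ADE.
This gives a 10×5 integer matrix of rank 4; reducing to Smith normal form yields diagonal entries (1,1,1,1).

Computing H_k = (kernel of ∂_k) / (image of ∂_{k+1}):

  H_0: rank C_0 − rank ∂_1 = 5 − 4 = 1, and the invariant factors of ∂_1 are all 1, so H_0 ≅ Z.

(K is a triangulation of the 3-sphere S^3.)

H_0 = Z.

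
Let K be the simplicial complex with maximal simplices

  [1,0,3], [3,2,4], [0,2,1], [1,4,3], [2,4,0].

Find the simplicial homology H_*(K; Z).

Fix the vertex order 0 < 1 < 2 < 3 < 4 and write every simplex with vertices in increasing order. Then dim K = 2 and the simplices of K are:

  0-simplices (5): [0], [1], [2], [3], [4]
  1-simplices (10): [0,1], [0,2], [0,3], [0,4], [1,2], [1,3], [1,4], [2,3], [2,4], [3,4]
  2-simplices (5): [0,1,2], [0,1,3], [0,2,4], [1,3,4], [2,3,4]

Hence C_0 ≅ Z^5, C_1 ≅ Z^10, C_2 ≅ Z^5.

∂_1: C_1 → C_0 sends each edge [p,q] (with p < q) to q − p. For instance
  ∂[0,1] = [1] − [0].
This gives a 5×10 integer matrix of rank 4; reducing to Smith normal form yields diagonal entries (1,1,1,1).

Boundary ∂_2: C_2 → C_1 maps a triangle to the signed sum of its edges. For instance
  ∂[0,1,3] = [1,3] − [0,3] + [0,1],
  ∂[2,3,4] = [3,4] − [2,4] + [2,3].
As a 10×5 matrix over Z this has rank 5, with invariant factors (1,1,1,1,1).

Reading off H_k = ker ∂_k / im ∂_{k+1}:

  H_0: rank C_0 − rank ∂_1 = 5 − 4 = 1, and the invariant factors of ∂_1 are all 1, so H_0 = Z.
  H_1: rank ker ∂_1 − rank ∂_2 = (10 − 4) − 5 = 1, and the invariant factors of ∂_2 are all 1, so H_1 = Z.
  H_2: rank ker ∂_2 − rank ∂_3 = (5 − 5) − 0 = 0, and there is no ∂_3, so H_2 = 0.

As a check, the Euler characteristic is 5 − 10 + 5 = 0, which agrees with 1 − 1 + 0 = 0.
(K is a triangulation of the Möbius band.)

H_0 ≅ Z,  H_1 ≅ Z,  H_2 = 0.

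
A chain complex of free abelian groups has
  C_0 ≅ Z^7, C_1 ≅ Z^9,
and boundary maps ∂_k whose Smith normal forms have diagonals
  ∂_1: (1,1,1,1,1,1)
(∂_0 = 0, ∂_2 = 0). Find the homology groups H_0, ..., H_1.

H_0: b_0 = 7 − 0 − 6 = 1; torsion from ∂_1 factors > 1: none. So H_0 = Z.
H_1: b_1 = 9 − 6 − 0 = 3; torsion from ∂_2 factors > 1: none. So H_1 = Z^3.

H_0 = Z,  H_1 = Z^3.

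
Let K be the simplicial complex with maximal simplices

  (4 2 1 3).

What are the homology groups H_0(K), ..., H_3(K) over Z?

H_0 = Z,  H_1 = 0,  H_2 = 0,  H_3 = 0.

Fix the vertex order 1 < 2 < 3 < 4 and write every simplex with vertices in increasing order. Then dim K = 3 and the simplices of K are:

  0-simplices (4): [1], [2], [3], [4]
  1-simplices (6): [1,2], [1,3], [1,4], [2,3], [2,4], [3,4]
  2-simplices (4): [1,2,3], [1,2,4], [1,3,4], [2,3,4]
  3-simplices (1): [1,2,3,4]

Hence C_0 ≅ Z^4, C_1 ≅ Z^6, C_2 ≅ Z^4, C_3 ≅ Z^1.

Boundary ∂_1: C_1 → C_0 sends each edge [p,q] (with p < q) to q − p.
This gives a 4×6 integer matrix of rank 3; reducing to Smith normal form yields diagonal entries (1,1,1).

Boundary ∂_2: C_2 → C_1 maps a triangle to the signed sum of its edges. For instance
  ∂[2,3,4] = [3,4] − [2,4] + [2,3],
  ∂[1,3,4] = [3,4] − [1,4] + [1,3].
The resulting 6×4 matrix has rank 3, and its Smith normal form has invariant factors (1,1,1).

The boundary map ∂_3: C_3 → C_2 sends each 3-simplex σ to the alternating sum Σ_i (−1)^i (σ with its i-th vertex removed). For instance
  ∂[1,2,3,4] = [2,3,4] − [1,3,4] + [1,2,4] − [1,2,3].
This gives a 4×1 integer matrix of rank 1; reducing to Smith normal form yields diagonal entries (1).

Now H_k = ker ∂_k / im ∂_{k+1}, so:

  H_0: rank C_0 − rank ∂_1 = 4 − 3 = 1, and the invariant factors of ∂_1 are all 1, so H_0 = Z.
  H_1: rank ker ∂_1 − rank ∂_2 = (6 − 3) − 3 = 0, and the invariant factors of ∂_2 are all 1, so H_1 = 0.
  H_2: rank ker ∂_2 − rank ∂_3 = (4 − 3) − 1 = 0, and the invariant factors of ∂_3 are all 1, so H_2 = 0.
  H_3: rank ker ∂_3 − rank ∂_4 = (1 − 1) − 0 = 0, and there is no ∂_4, so H_3 = 0.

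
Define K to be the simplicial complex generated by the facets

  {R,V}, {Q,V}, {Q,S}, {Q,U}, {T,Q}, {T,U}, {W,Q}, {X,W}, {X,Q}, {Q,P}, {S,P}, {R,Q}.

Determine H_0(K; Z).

H_0 ≅ Z.

Order the vertices as P < Q < R < S < T < U < V < W < X. Listing each simplex with vertices in this order, K has dimension 1 with simplices:

  0-simplices (9): P, Q, R, S, T, U, V, W, X
  1-simplices (12): PQ, PS, QR, QS, QT, QU, QV, QW, QX, RV, TU, WX

Hence C_0 ≅ Z^9, C_1 ≅ Z^12.

Boundary ∂_1: C_1 → C_0 maps an edge to its endpoints' difference, ∂[p,q] = q − p.
The 9×12 boundary matrix has rank 8 and Smith normal form diag(1,1,1,1,1,1,1,1).

From H_k ≅ ker(∂_k) / im(∂_{k+1}) we obtain:

  H_0: rank C_0 − rank ∂_1 = 9 − 8 = 1, and the invariant factors of ∂_1 are all 1, so H_0 = Z.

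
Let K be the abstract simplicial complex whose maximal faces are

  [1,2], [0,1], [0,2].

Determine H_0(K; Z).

H_0 = Z.

Take the total order 0 < 1 < 2 on the vertex set. Then K (dimension 1) consists of the simplices:

  0-simplices (3): [0], [1], [2]
  1-simplices (3): [0,1], [0,2], [1,2]

Hence C_0 ≅ Z^3, C_1 ≅ Z^3.

The boundary map ∂_1: C_1 → C_0 maps an edge to its endpoints' difference, ∂[p,q] = q − p.
As a 3×3 matrix over Z this has rank 2, with invariant factors (1,1).

Computing H_k = (kernel of ∂_k) / (image of ∂_{k+1}):

  H_0: rank C_0 − rank ∂_1 = 3 − 2 = 1, and the invariant factors of ∂_1 are all 1, so H_0 = Z.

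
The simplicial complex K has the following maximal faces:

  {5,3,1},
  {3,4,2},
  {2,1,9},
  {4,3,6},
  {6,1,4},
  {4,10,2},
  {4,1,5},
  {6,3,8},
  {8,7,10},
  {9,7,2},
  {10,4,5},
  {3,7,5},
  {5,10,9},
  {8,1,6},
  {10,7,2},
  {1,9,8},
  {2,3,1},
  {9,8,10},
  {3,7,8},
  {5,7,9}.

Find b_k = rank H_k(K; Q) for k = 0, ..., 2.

b_0 = 1, b_1 = 1, b_2 = 0.

We work with the vertex ordering 1 < 2 < 3 < 4 < 5 < 6 < 7 < 8 < 9 < 10. The simplices of K, each written with vertices in increasing order, are:

  0-simplices (10): [1], [2], [3], [4], [5], [6], [7], [8], [9], [10]
  1-simplices (30): (30 of them)
  2-simplices (20): (20 of them)

Hence C_0 ≅ Z^10, C_1 ≅ Z^30, C_2 ≅ Z^20.

The boundary map ∂_1: C_1 → C_0 maps an edge to its endpoints' difference, ∂[p,q] = q − p. For instance
  ∂[2,7] = [7] − [2].
The resulting 10×30 matrix has rank 9, and its Smith normal form has invariant factors (1,1,1,1,1,1,1,1,1).

Boundary ∂_2: C_2 → C_1 acts by ∂[p,q,r] = [q,r] − [p,r] + [p,q]. For instance
  ∂[3,5,7] = [5,7] − [3,7] + [3,5],
  ∂[8,9,10] = [9,10] − [8,10] + [8,9].
The 30×20 boundary matrix has rank 20 and Smith normal form diag(1,1,1,1,1,1,1,1,1,1,1,1,1,1,1,1,1,1,1,2).

Computing H_k = (kernel of ∂_k) / (image of ∂_{k+1}):

  H_0: rank C_0 − rank ∂_1 = 10 − 9 = 1, and the invariant factors of ∂_1 are all 1, so H_0 = Z.
  H_1: rank ker ∂_1 − rank ∂_2 = (30 − 9) − 20 = 1, and ∂_2 has invariant factor 2 > 1, so H_1 = Z ⊕ Z/2Z.
  H_2: rank ker ∂_2 − rank ∂_3 = (20 − 20) − 0 = 0, and there is no ∂_3, so H_2 = 0.

As a check, the Euler characteristic is 10 − 30 + 20 = 0, which agrees with 1 − 1 + 0 = 0.
(K is a triangulation of the Klein bottle.)

Hence the Betti numbers are b_0 = 1, b_1 = 1, b_2 = 0.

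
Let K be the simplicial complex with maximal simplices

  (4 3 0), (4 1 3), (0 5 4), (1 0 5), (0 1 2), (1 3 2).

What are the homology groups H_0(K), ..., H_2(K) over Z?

H_0 ≅ Z,  H_1 ≅ Z,  H_2 = 0.

Order the vertices as 0 < 1 < 2 < 3 < 4 < 5. Listing each simplex with vertices in this order, K has dimension 2 with simplices:

  0-simplices (6): [0], [1], [2], [3], [4], [5]
  1-simplices (12): [0,1], [0,2], [0,3], [0,4], [0,5], [1,2], [1,3], [1,4], [1,5], [2,3], [3,4], [4,5]
  2-simplices (6): [0,1,2], [0,1,5], [0,3,4], [0,4,5], [1,2,3], [1,3,4]

giving chain groups C_0 ≅ Z^6, C_1 ≅ Z^12, C_2 ≅ Z^6.

The boundary map ∂_1: C_1 → C_0 sends each edge [p,q] (with p < q) to q − p. For instance
  ∂[0,4] = [4] − [0].
This gives a 6×12 integer matrix of rank 5; reducing to Smith normal form yields diagonal entries (1,1,1,1,1).

Boundary ∂_2: C_2 → C_1 sends each 2-simplex [p,q,r] to [q,r] − [p,r] + [p,q]. For instance
  ∂[0,1,2] = [1,2] − [0,2] + [0,1],
  ∂[1,2,3] = [2,3] − [1,3] + [1,2].
As a 12×6 matrix over Z this has rank 6, with invariant factors (1,1,1,1,1,1).

Now H_k = ker ∂_k / im ∂_{k+1}, so:

  H_0: rank C_0 − rank ∂_1 = 6 − 5 = 1, and the invariant factors of ∂_1 are all 1, so H_0 ≅ Z.
  H_1: rank ker ∂_1 − rank ∂_2 = (12 − 5) − 6 = 1, and the invariant factors of ∂_2 are all 1, so H_1 ≅ Z.
  H_2: rank ker ∂_2 − rank ∂_3 = (6 − 6) − 0 = 0, and there is no ∂_3, so H_2 ≅ 0.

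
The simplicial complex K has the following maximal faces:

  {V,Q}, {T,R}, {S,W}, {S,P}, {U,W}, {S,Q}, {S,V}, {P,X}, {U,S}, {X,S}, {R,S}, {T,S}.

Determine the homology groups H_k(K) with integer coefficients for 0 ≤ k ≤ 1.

Order the vertices as P < Q < R < S < T < U < V < W < X. Listing each simplex with vertices in this order, K has dimension 1 with simplices:

  0-simplices (9): P, Q, R, S, T, U, V, W, X
  1-simplices (12): PS, PX, QS, QV, RS, RT, ST, SU, SV, SW, SX, UW

giving chain groups C_0 ≅ Z^9, C_1 ≅ Z^12.

Boundary ∂_1: C_1 → C_0 maps an edge to its endpoints' difference, ∂[p,q] = q − p. For instance
  ∂UW = W − U.
The resulting 9×12 matrix has rank 8, and its Smith normal form has invariant factors (1,1,1,1,1,1,1,1).

From H_k ≅ ker(∂_k) / im(∂_{k+1}) we obtain:

  H_0: rank C_0 − rank ∂_1 = 9 − 8 = 1, and the invariant factors of ∂_1 are all 1, so H_0 ≅ Z.
  H_1: rank ker ∂_1 − rank ∂_2 = (12 − 8) − 0 = 4, and there is no ∂_2, so H_1 ≅ Z^4.

H_0 = Z,  H_1 = Z^4.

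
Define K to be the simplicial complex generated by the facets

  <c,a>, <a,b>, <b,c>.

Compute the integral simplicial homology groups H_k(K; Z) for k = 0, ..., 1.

H_0 = Z,  H_1 = Z.

We work with the vertex ordering a < b < c. The simplices of K, each written with vertices in increasing order, are:

  0-simplices (3): a, b, c
  1-simplices (3): ab, ac, bc

Hence C_0 ≅ Z^3, C_1 ≅ Z^3.

∂_1: C_1 → C_0 maps an edge to its endpoints' difference, ∂[p,q] = q − p.
As a 3×3 matrix over Z this has rank 2, with invariant factors (1,1).

Reading off H_k = ker ∂_k / im ∂_{k+1}:

  H_0: rank C_0 − rank ∂_1 = 3 − 2 = 1, and the invariant factors of ∂_1 are all 1, so H_0 = Z.
  H_1: rank ker ∂_1 − rank ∂_2 = (3 − 2) − 0 = 1, and there is no ∂_2, so H_1 = Z.

As a check, the Euler characteristic is 3 − 3 = 0, which agrees with 1 − 1 = 0.
(K is a triangulation of the circle S^1.)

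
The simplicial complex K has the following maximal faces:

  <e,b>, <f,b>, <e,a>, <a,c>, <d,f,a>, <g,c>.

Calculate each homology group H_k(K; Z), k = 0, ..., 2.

H_0 = Z,  H_1 = Z,  H_2 = 0.

Order the vertices as a < b < c < d < e < f < g. Listing each simplex with vertices in this order, K has dimension 2 with simplices:

  0-simplices (7): a, b, c, d, e, f, g
  1-simplices (8): ac, ad, ae, af, be, bf, cg, df
  2-simplices (1): adf

giving chain groups C_0 ≅ Z^7, C_1 ≅ Z^8, C_2 ≅ Z^1.

The boundary map ∂_1: C_1 → C_0 maps an edge to its endpoints' difference, ∂[p,q] = q − p. For instance
  ∂ac = c − a.
The 7×8 boundary matrix has rank 6 and Smith normal form diag(1,1,1,1,1,1).

Boundary ∂_2: C_2 → C_1 acts by ∂[p,q,r] = [q,r] − [p,r] + [p,q]. For instance
  ∂adf = df − af + ad.
As a 8×1 matrix over Z this has rank 1, with invariant factors (1).

Reading off H_k = ker ∂_k / im ∂_{k+1}:

  H_0: rank C_0 − rank ∂_1 = 7 − 6 = 1, and the invariant factors of ∂_1 are all 1, so H_0 ≅ Z.
  H_1: rank ker ∂_1 − rank ∂_2 = (8 − 6) − 1 = 1, and the invariant factors of ∂_2 are all 1, so H_1 ≅ Z.
  H_2: rank ker ∂_2 − rank ∂_3 = (1 − 1) − 0 = 0, and there is no ∂_3, so H_2 ≅ 0.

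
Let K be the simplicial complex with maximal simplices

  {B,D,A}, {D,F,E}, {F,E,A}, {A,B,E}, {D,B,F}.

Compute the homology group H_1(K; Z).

H_1 ≅ Z.

Fix the vertex order A < B < D < E < F and write every simplex with vertices in increasing order. Then dim K = 2 and the simplices of K are:

  0-simplices (5): A, B, D, E, F
  1-simplices (10): AB, AD, AE, AF, BD, BE, BF, DE, DF, EF
  2-simplices (5): ABD, ABE, AEF, BDF, DEF

giving chain groups C_0 ≅ Z^5, C_1 ≅ Z^10, C_2 ≅ Z^5.

∂_1: C_1 → C_0 sends each edge [p,q] (with p < q) to q − p.
The 5×10 boundary matrix has rank 4 and Smith normal form diag(1,1,1,1).

The boundary map ∂_2: C_2 → C_1 maps a triangle to the signed sum of its edges. For instance
  ∂BDF = DF − BF + BD,
  ∂DEF = EF − DF + DE.
The 10×5 boundary matrix has rank 5 and Smith normal form diag(1,1,1,1,1).

From H_k ≅ ker(∂_k) / im(∂_{k+1}) we obtain:

  H_1: rank ker ∂_1 − rank ∂_2 = (10 − 4) − 5 = 1, and the invariant factors of ∂_2 are all 1, so H_1 ≅ Z.

(K is a triangulation of the Möbius band.)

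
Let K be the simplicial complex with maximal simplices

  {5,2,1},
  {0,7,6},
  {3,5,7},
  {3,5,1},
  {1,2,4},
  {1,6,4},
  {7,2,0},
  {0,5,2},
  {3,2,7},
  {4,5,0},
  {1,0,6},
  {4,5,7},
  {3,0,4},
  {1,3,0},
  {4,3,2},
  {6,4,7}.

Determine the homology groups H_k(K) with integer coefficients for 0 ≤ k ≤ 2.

H_0 ≅ Z,  H_1 ≅ Z^2,  H_2 ≅ Z.

Order the vertices as 0 < 1 < 2 < 3 < 4 < 5 < 6 < 7. Listing each simplex with vertices in this order, K has dimension 2 with simplices:

  0-simplices (8): [0], [1], [2], [3], [4], [5], [6], [7]
  1-simplices (24): (24 of them)
  2-simplices (16): [0,1,3], [0,1,6], [0,2,5], [0,2,7], [0,3,4], [0,4,5], [0,6,7], [1,2,4], [1,2,5], [1,3,5], [1,4,6], [2,3,4], [2,3,7], [3,5,7], [4,5,7], [4,6,7]

giving chain groups C_0 ≅ Z^8, C_1 ≅ Z^24, C_2 ≅ Z^16.

Boundary ∂_1: C_1 → C_0 sends each edge [p,q] (with p < q) to q − p.
This gives a 8×24 integer matrix of rank 7; reducing to Smith normal form yields diagonal entries (1,1,1,1,1,1,1).

∂_2: C_2 → C_1 maps a triangle to the signed sum of its edges. For instance
  ∂[1,2,4] = [2,4] − [1,4] + [1,2],
  ∂[0,6,7] = [6,7] − [0,7] + [0,6].
The 24×16 boundary matrix has rank 15 and Smith normal form diag(1,1,1,1,1,1,1,1,1,1,1,1,1,1,1).

From H_k ≅ ker(∂_k) / im(∂_{k+1}) we obtain:

  H_0: rank C_0 − rank ∂_1 = 8 − 7 = 1, and the invariant factors of ∂_1 are all 1, so H_0 = Z.
  H_1: rank ker ∂_1 − rank ∂_2 = (24 − 7) − 15 = 2, and the invariant factors of ∂_2 are all 1, so H_1 = Z^2.
  H_2: rank ker ∂_2 − rank ∂_3 = (16 − 15) − 0 = 1, and there is no ∂_3, so H_2 = Z.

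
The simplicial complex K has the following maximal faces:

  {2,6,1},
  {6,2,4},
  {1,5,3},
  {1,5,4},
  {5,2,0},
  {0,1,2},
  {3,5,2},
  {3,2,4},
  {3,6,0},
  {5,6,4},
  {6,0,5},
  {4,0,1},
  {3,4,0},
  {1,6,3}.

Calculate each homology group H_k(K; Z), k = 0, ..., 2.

K has 7 vertices, 21 edges, 14 triangles.
rank ∂_0 = 0, rank ∂_1 = 6 ⇒ b_0 = 7 − 0 − 6 = 1; all invariant factors of ∂_1 are 1 so no torsion. So H_0 ≅ Z.
rank ∂_1 = 6, rank ∂_2 = 13 ⇒ b_1 = 21 − 6 − 13 = 2; all invariant factors of ∂_2 are 1 so no torsion. So H_1 ≅ Z^2.
rank ∂_2 = 13, rank ∂_3 = 0 ⇒ b_2 = 14 − 13 − 0 = 1. So H_2 ≅ Z.

H_0 ≅ Z,  H_1 ≅ Z^2,  H_2 ≅ Z.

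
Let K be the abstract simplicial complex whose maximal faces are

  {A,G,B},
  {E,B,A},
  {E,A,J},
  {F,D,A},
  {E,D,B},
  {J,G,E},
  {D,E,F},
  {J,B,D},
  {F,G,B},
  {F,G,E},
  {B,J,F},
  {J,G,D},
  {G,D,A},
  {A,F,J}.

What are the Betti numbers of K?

Fix the vertex order A < B < D < E < F < G < J and write every simplex with vertices in increasing order. Then dim K = 2 and the simplices of K are:

  0-simplices (7): A, B, D, E, F, G, J
  1-simplices (21): AB, AD, AE, AF, AG, AJ, BD, BE, BF, BG, BJ, DE, DF, DG, DJ, EF, EG, EJ, FG, FJ, GJ
  2-simplices (14): ABE, ABG, ADF, ADG, AEJ, AFJ, BDE, BDJ, BFG, BFJ, DEF, DGJ, EFG, EGJ

so the chain groups are C_0 ≅ Z^7, C_1 ≅ Z^21, C_2 ≅ Z^14.

The boundary map ∂_1: C_1 → C_0 is given by ∂[p,q] = [q] − [p].
This gives a 7×21 integer matrix of rank 6; reducing to Smith normal form yields diagonal entries (1,1,1,1,1,1).

Boundary ∂_2: C_2 → C_1 acts by ∂[p,q,r] = [q,r] − [p,r] + [p,q]. For instance
  ∂AEJ = EJ − AJ + AE,
  ∂ADF = DF − AF + AD.
As a 21×14 matrix over Z this has rank 13, with invariant factors (1,1,1,1,1,1,1,1,1,1,1,1,1).

Computing H_k = (kernel of ∂_k) / (image of ∂_{k+1}):

  H_0: rank C_0 − rank ∂_1 = 7 − 6 = 1, and the invariant factors of ∂_1 are all 1, so H_0 = Z.
  H_1: rank ker ∂_1 − rank ∂_2 = (21 − 6) − 13 = 2, and the invariant factors of ∂_2 are all 1, so H_1 = Z^2.
  H_2: rank ker ∂_2 − rank ∂_3 = (14 − 13) − 0 = 1, and there is no ∂_3, so H_2 = Z.

Hence the Betti numbers are b_0 = 1, b_1 = 2, b_2 = 1.

b_0 = 1, b_1 = 2, b_2 = 1.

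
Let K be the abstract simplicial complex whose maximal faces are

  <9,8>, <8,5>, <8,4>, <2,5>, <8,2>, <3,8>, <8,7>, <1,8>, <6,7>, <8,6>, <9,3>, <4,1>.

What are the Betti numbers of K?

b_0 = 1, b_1 = 4.

We work with the vertex ordering 1 < 2 < 3 < 4 < 5 < 6 < 7 < 8 < 9. The simplices of K, each written with vertices in increasing order, are:

  0-simplices (9): [1], [2], [3], [4], [5], [6], [7], [8], [9]
  1-simplices (12): [1,4], [1,8], [2,5], [2,8], [3,8], [3,9], [4,8], [5,8], [6,7], [6,8], [7,8], [8,9]

giving chain groups C_0 ≅ Z^9, C_1 ≅ Z^12.

The boundary map ∂_1: C_1 → C_0 is given by ∂[p,q] = [q] − [p]. For instance
  ∂[5,8] = [8] − [5].
The 9×12 boundary matrix has rank 8 and Smith normal form diag(1,1,1,1,1,1,1,1).

Computing H_k = (kernel of ∂_k) / (image of ∂_{k+1}):

  H_0: rank C_0 − rank ∂_1 = 9 − 8 = 1, and the invariant factors of ∂_1 are all 1, so H_0 ≅ Z.
  H_1: rank ker ∂_1 − rank ∂_2 = (12 − 8) − 0 = 4, and there is no ∂_2, so H_1 ≅ Z^4.

As a check, the Euler characteristic is 9 − 12 = -3, which agrees with 1 − 4 = -3.

Hence the Betti numbers are b_0 = 1, b_1 = 4.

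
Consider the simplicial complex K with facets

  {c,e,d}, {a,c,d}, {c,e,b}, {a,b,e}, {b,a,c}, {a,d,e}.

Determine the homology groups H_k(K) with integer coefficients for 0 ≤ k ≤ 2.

Order the vertices as a < b < c < d < e. Listing each simplex with vertices in this order, K has dimension 2 with simplices:

  0-simplices (5): a, b, c, d, e
  1-simplices (9): ab, ac, ad, ae, bc, be, cd, ce, de
  2-simplices (6): abc, abe, acd, ade, bce, cde

so the chain groups are C_0 ≅ Z^5, C_1 ≅ Z^9, C_2 ≅ Z^6.

The boundary map ∂_1: C_1 → C_0 is given by ∂[p,q] = [q] − [p].
The 5×9 boundary matrix has rank 4 and Smith normal form diag(1,1,1,1).

∂_2: C_2 → C_1 acts by ∂[p,q,r] = [q,r] − [p,r] + [p,q]. For instance
  ∂acd = cd − ad + ac,
  ∂abc = bc − ac + ab.
The resulting 9×6 matrix has rank 5, and its Smith normal form has invariant factors (1,1,1,1,1).

Reading off H_k = ker ∂_k / im ∂_{k+1}:

  H_0: rank C_0 − rank ∂_1 = 5 − 4 = 1, and the invariant factors of ∂_1 are all 1, so H_0 = Z.
  H_1: rank ker ∂_1 − rank ∂_2 = (9 − 4) − 5 = 0, and the invariant factors of ∂_2 are all 1, so H_1 = 0.
  H_2: rank ker ∂_2 − rank ∂_3 = (6 − 5) − 0 = 1, and there is no ∂_3, so H_2 = Z.

H_0 = Z,  H_1 = 0,  H_2 = Z.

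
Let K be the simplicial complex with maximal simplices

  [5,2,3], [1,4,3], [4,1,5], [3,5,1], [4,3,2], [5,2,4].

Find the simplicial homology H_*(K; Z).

Take the total order 1 < 2 < 3 < 4 < 5 on the vertex set. Then K (dimension 2) consists of the simplices:

  0-simplices (5): [1], [2], [3], [4], [5]
  1-simplices (9): [1,3], [1,4], [1,5], [2,3], [2,4], [2,5], [3,4], [3,5], [4,5]
  2-simplices (6): [1,3,4], [1,3,5], [1,4,5], [2,3,4], [2,3,5], [2,4,5]

Hence C_0 ≅ Z^5, C_1 ≅ Z^9, C_2 ≅ Z^6.

∂_1: C_1 → C_0 sends each edge [p,q] (with p < q) to q − p.
As a 5×9 matrix over Z this has rank 4, with invariant factors (1,1,1,1).

Boundary ∂_2: C_2 → C_1 maps a triangle to the signed sum of its edges. For instance
  ∂[2,3,4] = [3,4] − [2,4] + [2,3],
  ∂[2,4,5] = [4,5] − [2,5] + [2,4].
This gives a 9×6 integer matrix of rank 5; reducing to Smith normal form yields diagonal entries (1,1,1,1,1).

Reading off H_k = ker ∂_k / im ∂_{k+1}:

  H_0: rank C_0 − rank ∂_1 = 5 − 4 = 1, and the invariant factors of ∂_1 are all 1, so H_0 = Z.
  H_1: rank ker ∂_1 − rank ∂_2 = (9 − 4) − 5 = 0, and the invariant factors of ∂_2 are all 1, so H_1 = 0.
  H_2: rank ker ∂_2 − rank ∂_3 = (6 − 5) − 0 = 1, and there is no ∂_3, so H_2 = Z.

As a check, the Euler characteristic is 5 − 9 + 6 = 2, which agrees with 1 − 0 + 1 = 2.

H_0 = Z,  H_1 = 0,  H_2 = Z.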